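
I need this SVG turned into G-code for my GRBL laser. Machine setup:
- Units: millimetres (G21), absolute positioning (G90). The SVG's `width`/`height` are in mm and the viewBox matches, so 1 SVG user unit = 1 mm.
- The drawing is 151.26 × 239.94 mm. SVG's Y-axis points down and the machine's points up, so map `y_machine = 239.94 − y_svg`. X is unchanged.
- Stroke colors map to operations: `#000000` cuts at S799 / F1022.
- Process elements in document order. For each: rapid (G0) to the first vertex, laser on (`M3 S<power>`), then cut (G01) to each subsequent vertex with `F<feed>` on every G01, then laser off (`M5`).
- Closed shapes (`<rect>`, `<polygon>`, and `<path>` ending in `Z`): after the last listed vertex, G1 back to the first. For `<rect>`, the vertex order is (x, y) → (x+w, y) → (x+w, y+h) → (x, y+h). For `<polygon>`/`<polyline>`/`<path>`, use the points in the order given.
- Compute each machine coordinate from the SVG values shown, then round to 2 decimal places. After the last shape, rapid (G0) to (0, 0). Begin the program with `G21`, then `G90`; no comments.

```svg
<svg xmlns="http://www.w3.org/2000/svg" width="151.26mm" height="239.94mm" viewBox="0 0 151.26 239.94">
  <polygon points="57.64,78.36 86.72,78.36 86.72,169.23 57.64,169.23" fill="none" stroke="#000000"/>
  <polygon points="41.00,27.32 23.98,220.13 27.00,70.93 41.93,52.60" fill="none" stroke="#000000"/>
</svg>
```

G21
G90
G0 X57.64 Y161.58
M3 S799
G01 X86.72 Y161.58 F1022
G01 X86.72 Y70.71 F1022
G01 X57.64 Y70.71 F1022
G01 X57.64 Y161.58 F1022
M5
G0 X41.00 Y212.62
M3 S799
G01 X23.98 Y19.81 F1022
G01 X27.00 Y169.01 F1022
G01 X41.93 Y187.34 F1022
G01 X41.00 Y212.62 F1022
M5
G0 X0.00 Y0.00

1 u = 1 mm; y_m = 239.94 − y.

[1] `<polygon>` rectangle, #000000→cut S799 F1022: (57.64,161.58) → (86.72,161.58) → (86.72,70.71) → (57.64,70.71) → (57.64,161.58) (closed)

[2] `<polygon>` closed polygon, #000000→cut S799 F1022: (41.00,212.62) → (23.98,19.81) → (27.00,169.01) → (41.93,187.34) → (41.00,212.62) (closed)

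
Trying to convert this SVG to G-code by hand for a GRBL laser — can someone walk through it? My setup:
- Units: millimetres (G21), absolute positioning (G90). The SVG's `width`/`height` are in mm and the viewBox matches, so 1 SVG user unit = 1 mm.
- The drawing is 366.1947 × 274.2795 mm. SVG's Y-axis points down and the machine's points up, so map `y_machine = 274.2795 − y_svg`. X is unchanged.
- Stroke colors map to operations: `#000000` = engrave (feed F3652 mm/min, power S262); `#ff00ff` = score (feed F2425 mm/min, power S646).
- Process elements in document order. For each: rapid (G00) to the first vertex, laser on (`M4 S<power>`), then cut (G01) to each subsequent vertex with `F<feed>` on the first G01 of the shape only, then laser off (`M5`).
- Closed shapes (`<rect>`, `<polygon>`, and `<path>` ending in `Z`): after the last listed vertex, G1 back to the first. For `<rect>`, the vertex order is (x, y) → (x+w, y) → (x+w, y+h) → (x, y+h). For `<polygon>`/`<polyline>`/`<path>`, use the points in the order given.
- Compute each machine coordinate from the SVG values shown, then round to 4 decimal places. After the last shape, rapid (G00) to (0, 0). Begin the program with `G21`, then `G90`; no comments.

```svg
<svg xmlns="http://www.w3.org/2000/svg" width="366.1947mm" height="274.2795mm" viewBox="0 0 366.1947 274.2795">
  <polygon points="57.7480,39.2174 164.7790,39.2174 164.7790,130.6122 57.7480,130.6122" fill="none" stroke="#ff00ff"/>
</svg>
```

viewBox `0 0 366.1947 274.2795` with mm width/height → 1 unit = 1 mm. Flip: y_m = 274.2795 − y_svg.

**Shape 1** — `<polygon>` rectangle, stroke `#ff00ff` → score (S646, F2425). Machine vertices: (57.7480,235.0621) → (164.7790,235.0621) → (164.7790,143.6673) → (57.7480,143.6673) → (57.7480,235.0621). Closed: final G1 returns to the first vertex.

G21
G90
G00 X57.7480 Y235.0621
M4 S646
G01 X164.7790 Y235.0621 F2425
G01 X164.7790 Y143.6673
G01 X57.7480 Y143.6673
G01 X57.7480 Y235.0621
M5
G00 X0.0000 Y0.0000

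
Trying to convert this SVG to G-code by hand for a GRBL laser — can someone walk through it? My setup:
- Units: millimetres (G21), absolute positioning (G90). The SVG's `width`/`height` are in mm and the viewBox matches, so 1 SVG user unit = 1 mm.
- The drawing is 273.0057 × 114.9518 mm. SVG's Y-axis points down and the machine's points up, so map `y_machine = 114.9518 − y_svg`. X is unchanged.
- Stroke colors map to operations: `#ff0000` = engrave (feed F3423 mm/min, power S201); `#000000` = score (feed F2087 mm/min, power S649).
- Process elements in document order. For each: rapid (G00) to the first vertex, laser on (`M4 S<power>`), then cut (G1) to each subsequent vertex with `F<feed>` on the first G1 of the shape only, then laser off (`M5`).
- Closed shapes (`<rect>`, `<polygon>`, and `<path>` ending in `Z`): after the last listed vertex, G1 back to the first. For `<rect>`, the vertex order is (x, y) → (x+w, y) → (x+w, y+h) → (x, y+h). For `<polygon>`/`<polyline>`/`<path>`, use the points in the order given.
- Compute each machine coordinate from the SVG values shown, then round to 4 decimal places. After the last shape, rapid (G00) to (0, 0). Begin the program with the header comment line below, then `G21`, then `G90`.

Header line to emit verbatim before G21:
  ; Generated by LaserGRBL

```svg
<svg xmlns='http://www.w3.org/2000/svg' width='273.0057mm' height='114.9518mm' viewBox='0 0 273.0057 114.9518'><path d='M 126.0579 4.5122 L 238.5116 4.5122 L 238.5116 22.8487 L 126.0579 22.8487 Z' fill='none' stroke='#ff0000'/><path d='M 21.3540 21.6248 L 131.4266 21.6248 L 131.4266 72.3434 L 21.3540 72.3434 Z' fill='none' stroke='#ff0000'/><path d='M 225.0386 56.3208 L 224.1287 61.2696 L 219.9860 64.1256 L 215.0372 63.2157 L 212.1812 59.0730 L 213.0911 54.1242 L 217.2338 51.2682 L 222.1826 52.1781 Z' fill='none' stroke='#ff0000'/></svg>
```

Since the viewBox matches the mm dimensions, user units are millimetres directly. The only transform is the Y-flip y_m = 114.9518 − y_svg.

Shape 1 is a rectangle drawn with `<path>`. Its stroke #ff0000 means engrave at S201, F3423. After flipping Y the toolpath is (126.0579,110.4396) → (238.5116,110.4396) → (238.5116,92.1031) → (126.0579,92.1031) → (126.0579,110.4396), returning to the start.

Shape 2 is a rectangle drawn with `<path>`. Its stroke #ff0000 means engrave at S201, F3423. After flipping Y the toolpath is (21.3540,93.3270) → (131.4266,93.3270) → (131.4266,42.6084) → (21.3540,42.6084) → (21.3540,93.3270), returning to the start.

Shape 3 is a regular polygon drawn with `<path>`. Its stroke #ff0000 means engrave at S201, F3423. After flipping Y the toolpath is (225.0386,58.6310) → (224.1287,53.6822) → (219.9860,50.8262) → (215.0372,51.7361) → (212.1812,55.8788) → (213.0911,60.8276) → (217.2338,63.6836) → (222.1826,62.7737) → (225.0386,58.6310), returning to the start.

; Generated by LaserGRBL
G21
G90
G00 X126.0579 Y110.4396
M4 S201
G1 X238.5116 Y110.4396 F3423
G1 X238.5116 Y92.1031
G1 X126.0579 Y92.1031
G1 X126.0579 Y110.4396
M5
G00 X21.3540 Y93.3270
M4 S201
G1 X131.4266 Y93.3270 F3423
G1 X131.4266 Y42.6084
G1 X21.3540 Y42.6084
G1 X21.3540 Y93.3270
M5
G00 X225.0386 Y58.6310
M4 S201
G1 X224.1287 Y53.6822 F3423
G1 X219.9860 Y50.8262
G1 X215.0372 Y51.7361
G1 X212.1812 Y55.8788
G1 X213.0911 Y60.8276
G1 X217.2338 Y63.6836
G1 X222.1826 Y62.7737
G1 X225.0386 Y58.6310
M5
G00 X0.0000 Y0.0000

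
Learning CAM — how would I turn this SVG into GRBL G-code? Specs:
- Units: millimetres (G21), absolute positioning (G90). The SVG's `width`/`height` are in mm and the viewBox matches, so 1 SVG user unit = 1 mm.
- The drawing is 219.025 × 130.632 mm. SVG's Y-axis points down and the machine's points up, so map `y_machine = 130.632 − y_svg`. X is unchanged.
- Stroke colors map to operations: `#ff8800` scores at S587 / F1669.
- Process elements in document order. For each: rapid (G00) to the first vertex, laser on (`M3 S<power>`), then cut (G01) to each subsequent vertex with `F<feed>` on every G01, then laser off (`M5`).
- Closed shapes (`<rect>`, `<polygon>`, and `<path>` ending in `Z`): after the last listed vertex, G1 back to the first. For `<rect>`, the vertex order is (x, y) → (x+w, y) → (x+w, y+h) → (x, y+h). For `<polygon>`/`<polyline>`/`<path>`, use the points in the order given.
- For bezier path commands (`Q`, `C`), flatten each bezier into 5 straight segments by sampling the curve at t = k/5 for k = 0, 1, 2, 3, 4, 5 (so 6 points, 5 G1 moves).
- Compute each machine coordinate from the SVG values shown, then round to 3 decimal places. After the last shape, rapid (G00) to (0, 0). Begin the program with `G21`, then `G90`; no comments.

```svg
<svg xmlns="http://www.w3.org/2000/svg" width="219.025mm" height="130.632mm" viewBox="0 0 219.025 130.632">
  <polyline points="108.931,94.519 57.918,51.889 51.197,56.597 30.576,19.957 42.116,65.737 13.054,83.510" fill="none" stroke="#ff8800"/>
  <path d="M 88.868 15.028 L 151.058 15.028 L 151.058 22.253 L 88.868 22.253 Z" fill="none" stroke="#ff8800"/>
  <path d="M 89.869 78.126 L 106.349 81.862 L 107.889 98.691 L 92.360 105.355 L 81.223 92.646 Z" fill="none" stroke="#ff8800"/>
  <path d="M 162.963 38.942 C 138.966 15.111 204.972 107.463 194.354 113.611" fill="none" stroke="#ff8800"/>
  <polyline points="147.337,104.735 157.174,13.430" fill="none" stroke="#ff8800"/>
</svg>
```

Since the viewBox matches the mm dimensions, user units are millimetres directly. The only transform is the Y-flip y_m = 130.632 − y_svg.

Shape 1 is a open polyline drawn with `<polyline>`. Its stroke #ff8800 means score at S587, F1669. After flipping Y the toolpath is (108.931,36.113) → (57.918,78.743) → (51.197,74.035) → (30.576,110.675) → (42.116,64.895) → (13.054,47.122).

Shape 2 is a rectangle drawn with `<path>`. Its stroke #ff8800 means score at S587, F1669. After flipping Y the toolpath is (88.868,115.604) → (151.058,115.604) → (151.058,108.379) → (88.868,108.379) → (88.868,115.604), returning to the start.

Shape 3 is a regular polygon drawn with `<path>`. Its stroke #ff8800 means score at S587, F1669. After flipping Y the toolpath is (89.869,52.506) → (106.349,48.770) → (107.889,31.941) → (92.360,25.277) → (81.223,37.986) → (89.869,52.506), returning to the start.

Shape 4 is a cubic bezier drawn with `<path>`. Its stroke #ff8800 means score at S587, F1669. After flipping Y the toolpath is (162.963,91.690) → (158.032,93.666) → (166.704,77.472) → (180.980,52.824) → (192.863,29.435) → (194.354,17.021).

Shape 5 is a line segment drawn with `<polyline>`. Its stroke #ff8800 means score at S587, F1669. After flipping Y the toolpath is (147.337,25.897) → (157.174,117.202).

G21
G90
G00 X108.931 Y36.113
M3 S587
G01 X57.918 Y78.743 F1669
G01 X51.197 Y74.035 F1669
G01 X30.576 Y110.675 F1669
G01 X42.116 Y64.895 F1669
G01 X13.054 Y47.122 F1669
M5
G00 X88.868 Y115.604
M3 S587
G01 X151.058 Y115.604 F1669
G01 X151.058 Y108.379 F1669
G01 X88.868 Y108.379 F1669
G01 X88.868 Y115.604 F1669
M5
G00 X89.869 Y52.506
M3 S587
G01 X106.349 Y48.770 F1669
G01 X107.889 Y31.941 F1669
G01 X92.360 Y25.277 F1669
G01 X81.223 Y37.986 F1669
G01 X89.869 Y52.506 F1669
M5
G00 X162.963 Y91.690
M3 S587
G01 X158.032 Y93.666 F1669
G01 X166.704 Y77.472 F1669
G01 X180.980 Y52.824 F1669
G01 X192.863 Y29.435 F1669
G01 X194.354 Y17.021 F1669
M5
G00 X147.337 Y25.897
M3 S587
G01 X157.174 Y117.202 F1669
M5
G00 X0.000 Y0.000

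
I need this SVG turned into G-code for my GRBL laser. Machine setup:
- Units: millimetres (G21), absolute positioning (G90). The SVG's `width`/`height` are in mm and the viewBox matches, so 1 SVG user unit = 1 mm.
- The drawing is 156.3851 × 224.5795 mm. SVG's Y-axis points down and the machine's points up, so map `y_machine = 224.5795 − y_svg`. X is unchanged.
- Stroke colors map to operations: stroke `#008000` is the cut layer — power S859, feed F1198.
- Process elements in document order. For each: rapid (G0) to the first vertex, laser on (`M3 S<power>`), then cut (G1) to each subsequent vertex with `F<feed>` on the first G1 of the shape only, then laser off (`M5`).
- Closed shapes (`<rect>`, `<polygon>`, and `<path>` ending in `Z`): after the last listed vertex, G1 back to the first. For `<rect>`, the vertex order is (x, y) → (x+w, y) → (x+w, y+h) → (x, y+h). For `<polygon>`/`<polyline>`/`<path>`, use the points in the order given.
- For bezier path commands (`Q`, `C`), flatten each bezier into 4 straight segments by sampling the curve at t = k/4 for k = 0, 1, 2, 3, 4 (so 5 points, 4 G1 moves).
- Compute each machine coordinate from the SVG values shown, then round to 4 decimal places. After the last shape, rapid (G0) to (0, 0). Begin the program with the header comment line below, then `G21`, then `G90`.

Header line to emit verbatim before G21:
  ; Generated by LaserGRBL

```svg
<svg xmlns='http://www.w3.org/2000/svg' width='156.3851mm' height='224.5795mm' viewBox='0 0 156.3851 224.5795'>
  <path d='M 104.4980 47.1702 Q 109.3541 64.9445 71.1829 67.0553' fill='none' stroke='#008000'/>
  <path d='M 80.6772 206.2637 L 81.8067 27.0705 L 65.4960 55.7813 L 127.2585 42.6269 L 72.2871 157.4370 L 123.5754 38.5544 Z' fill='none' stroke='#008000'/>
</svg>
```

1 u = 1 mm; y_m = 224.5795 − y.

[1] `<path>` quadratic bezier, #008000→cut S859 F1198: (104.4980,177.4093) → (104.2368,169.5011) → (98.5973,163.5509) → (87.5793,159.5586) → (71.1829,157.5242)

[2] `<path>` closed polygon, #008000→cut S859 F1198: (80.6772,18.3158) → (81.8067,197.5090) → (65.4960,168.7982) → (127.2585,181.9526) → (72.2871,67.1425) → (123.5754,186.0251) → (80.6772,18.3158) (closed)

; Generated by LaserGRBL
G21
G90
G0 X104.4980 Y177.4093
M3 S859
G1 X104.2368 Y169.5011 F1198
G1 X98.5973 Y163.5509
G1 X87.5793 Y159.5586
G1 X71.1829 Y157.5242
M5
G0 X80.6772 Y18.3158
M3 S859
G1 X81.8067 Y197.5090 F1198
G1 X65.4960 Y168.7982
G1 X127.2585 Y181.9526
G1 X72.2871 Y67.1425
G1 X123.5754 Y186.0251
G1 X80.6772 Y18.3158
M5
G0 X0.0000 Y0.0000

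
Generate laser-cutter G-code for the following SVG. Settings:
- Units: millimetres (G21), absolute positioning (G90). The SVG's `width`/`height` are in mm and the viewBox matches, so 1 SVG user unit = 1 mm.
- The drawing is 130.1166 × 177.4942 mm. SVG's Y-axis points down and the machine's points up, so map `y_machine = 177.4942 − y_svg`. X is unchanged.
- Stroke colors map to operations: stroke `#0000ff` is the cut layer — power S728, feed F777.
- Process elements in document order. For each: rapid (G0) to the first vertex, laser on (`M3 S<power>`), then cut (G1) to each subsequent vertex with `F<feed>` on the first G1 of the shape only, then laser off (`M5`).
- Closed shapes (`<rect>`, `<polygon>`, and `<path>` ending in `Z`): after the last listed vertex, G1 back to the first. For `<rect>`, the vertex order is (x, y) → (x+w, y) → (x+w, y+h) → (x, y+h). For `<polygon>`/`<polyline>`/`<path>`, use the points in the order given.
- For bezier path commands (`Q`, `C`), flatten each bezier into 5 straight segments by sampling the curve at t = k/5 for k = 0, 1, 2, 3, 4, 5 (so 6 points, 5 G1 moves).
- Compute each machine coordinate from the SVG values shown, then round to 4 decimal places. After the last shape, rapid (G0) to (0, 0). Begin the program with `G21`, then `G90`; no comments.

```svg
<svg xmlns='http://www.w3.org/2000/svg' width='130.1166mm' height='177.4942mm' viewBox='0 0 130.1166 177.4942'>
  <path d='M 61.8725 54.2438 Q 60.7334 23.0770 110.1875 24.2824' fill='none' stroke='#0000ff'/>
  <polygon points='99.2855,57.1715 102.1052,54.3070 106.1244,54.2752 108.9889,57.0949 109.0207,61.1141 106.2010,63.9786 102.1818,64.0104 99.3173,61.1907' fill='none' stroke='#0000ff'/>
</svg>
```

G21
G90
G0 X61.8725 Y123.2504
M3 S728
G1 X63.4406 Y134.4222 F777
G1 X69.0561 Y143.0043
G1 X78.7191 Y148.9966
G1 X92.4296 Y152.3991
G1 X110.1875 Y153.2118
M5
G0 X99.2855 Y120.3227
M3 S728
G1 X102.1052 Y123.1872 F777
G1 X106.1244 Y123.2190
G1 X108.9889 Y120.3993
G1 X109.0207 Y116.3801
G1 X106.2010 Y113.5156
G1 X102.1818 Y113.4838
G1 X99.3173 Y116.3035
G1 X99.2855 Y120.3227
M5
G0 X0.0000 Y0.0000

viewBox `0 0 130.1166 177.4942` with mm width/height → 1 unit = 1 mm. Flip: y_m = 177.4942 − y_svg.

**Shape 1** — `<path>` quadratic bezier, stroke `#0000ff` → cut (S728, F777). Control points (SVG): P0=(61.8725,54.2438), P1=(60.7334,23.0770), P2=(110.1875,24.2824); sampled at t=k/5. Machine vertices: (61.8725,123.2504) → (63.4406,134.4222) → (69.0561,143.0043) → (78.7191,148.9966) → (92.4296,152.3991) → (110.1875,153.2118). Open path.

**Shape 2** — `<polygon>` regular polygon, stroke `#0000ff` → cut (S728, F777). Machine vertices: (99.2855,120.3227) → (102.1052,123.1872) → (106.1244,123.2190) → (108.9889,120.3993) → (109.0207,116.3801) → (106.2010,113.5156) → (102.1818,113.4838) → (99.3173,116.3035) → (99.2855,120.3227). Closed: final G1 returns to the first vertex.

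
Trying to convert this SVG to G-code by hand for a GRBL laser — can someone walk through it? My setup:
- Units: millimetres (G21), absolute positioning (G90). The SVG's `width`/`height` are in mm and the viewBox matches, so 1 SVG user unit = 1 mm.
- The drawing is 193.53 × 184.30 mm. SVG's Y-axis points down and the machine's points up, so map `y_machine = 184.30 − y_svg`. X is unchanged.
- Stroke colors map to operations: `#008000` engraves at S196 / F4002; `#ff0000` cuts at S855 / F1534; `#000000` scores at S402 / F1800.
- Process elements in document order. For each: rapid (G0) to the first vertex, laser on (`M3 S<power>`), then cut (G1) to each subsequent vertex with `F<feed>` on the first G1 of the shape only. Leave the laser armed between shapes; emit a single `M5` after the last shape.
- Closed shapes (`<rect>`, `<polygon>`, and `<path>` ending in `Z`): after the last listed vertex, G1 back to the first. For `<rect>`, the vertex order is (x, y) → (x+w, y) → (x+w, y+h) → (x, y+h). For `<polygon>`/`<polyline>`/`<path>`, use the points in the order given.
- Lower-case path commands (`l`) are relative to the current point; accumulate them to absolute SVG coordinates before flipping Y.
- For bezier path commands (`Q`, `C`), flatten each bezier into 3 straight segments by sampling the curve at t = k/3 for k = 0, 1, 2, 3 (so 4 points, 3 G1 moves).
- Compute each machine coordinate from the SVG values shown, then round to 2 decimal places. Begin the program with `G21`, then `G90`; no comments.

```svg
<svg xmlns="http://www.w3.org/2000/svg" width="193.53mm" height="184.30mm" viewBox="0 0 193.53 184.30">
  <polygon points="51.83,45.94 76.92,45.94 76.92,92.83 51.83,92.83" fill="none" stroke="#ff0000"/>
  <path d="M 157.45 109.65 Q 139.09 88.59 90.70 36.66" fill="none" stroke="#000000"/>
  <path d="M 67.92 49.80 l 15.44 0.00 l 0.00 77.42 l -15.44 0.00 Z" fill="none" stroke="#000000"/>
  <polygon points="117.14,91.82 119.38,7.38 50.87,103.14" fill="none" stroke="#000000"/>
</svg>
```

1 u = 1 mm; y_m = 184.30 − y.

[1] `<polygon>` rectangle, #ff0000→cut S855 F1534: (51.83,138.36) → (76.92,138.36) → (76.92,91.47) → (51.83,91.47) → (51.83,138.36) (closed)

[2] `<path>` quadratic bezier, #000000→score S402 F1800: (157.45,74.65) → (141.87,92.12) → (119.62,116.45) → (90.70,147.64)

[3] `<path>` rectangle, #000000→score S402 F1800: (67.92,134.50) → (83.36,134.50) → (83.36,57.08) → (67.92,57.08) → (67.92,134.50) (closed)

[4] `<polygon>` closed polygon, #000000→score S402 F1800: (117.14,92.48) → (119.38,176.92) → (50.87,81.16) → (117.14,92.48) (closed)

G21
G90
G0 X51.83 Y138.36
M3 S855
G1 X76.92 Y138.36 F1534
G1 X76.92 Y91.47
G1 X51.83 Y91.47
G1 X51.83 Y138.36
G0 X157.45 Y74.65
M3 S402
G1 X141.87 Y92.12 F1800
G1 X119.62 Y116.45
G1 X90.70 Y147.64
G0 X67.92 Y134.50
M3 S402
G1 X83.36 Y134.50 F1800
G1 X83.36 Y57.08
G1 X67.92 Y57.08
G1 X67.92 Y134.50
G0 X117.14 Y92.48
M3 S402
G1 X119.38 Y176.92 F1800
G1 X50.87 Y81.16
G1 X117.14 Y92.48
M5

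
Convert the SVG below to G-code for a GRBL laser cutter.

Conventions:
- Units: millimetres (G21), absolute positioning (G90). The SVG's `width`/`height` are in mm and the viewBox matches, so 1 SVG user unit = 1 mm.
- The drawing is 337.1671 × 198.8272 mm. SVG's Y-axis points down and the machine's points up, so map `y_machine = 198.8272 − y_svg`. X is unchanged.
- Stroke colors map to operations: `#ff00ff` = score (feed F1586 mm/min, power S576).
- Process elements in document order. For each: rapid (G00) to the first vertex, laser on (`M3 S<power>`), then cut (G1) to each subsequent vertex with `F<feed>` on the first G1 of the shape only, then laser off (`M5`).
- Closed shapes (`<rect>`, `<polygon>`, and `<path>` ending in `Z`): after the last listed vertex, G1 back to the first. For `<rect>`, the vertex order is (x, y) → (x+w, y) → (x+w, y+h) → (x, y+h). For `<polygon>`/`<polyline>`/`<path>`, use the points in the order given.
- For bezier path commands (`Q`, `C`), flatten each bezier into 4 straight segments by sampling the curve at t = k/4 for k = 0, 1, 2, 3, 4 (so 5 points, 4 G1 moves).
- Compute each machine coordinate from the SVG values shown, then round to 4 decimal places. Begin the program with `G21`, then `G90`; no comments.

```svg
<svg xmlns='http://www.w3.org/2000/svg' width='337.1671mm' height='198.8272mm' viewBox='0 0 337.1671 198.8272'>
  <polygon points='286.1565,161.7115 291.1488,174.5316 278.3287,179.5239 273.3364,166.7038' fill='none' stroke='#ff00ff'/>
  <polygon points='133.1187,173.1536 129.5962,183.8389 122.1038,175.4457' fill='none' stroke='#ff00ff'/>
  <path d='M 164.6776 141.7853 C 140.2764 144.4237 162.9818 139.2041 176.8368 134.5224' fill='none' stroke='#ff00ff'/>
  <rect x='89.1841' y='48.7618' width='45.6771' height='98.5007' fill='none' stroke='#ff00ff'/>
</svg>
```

G21
G90
G00 X286.1565 Y37.1157
M3 S576
G1 X291.1488 Y24.2956 F1586
G1 X278.3287 Y19.3033
G1 X273.3364 Y32.1234
G1 X286.1565 Y37.1157
M5
G00 X133.1187 Y25.6736
M3 S576
G1 X129.5962 Y14.9883 F1586
G1 X122.1038 Y23.3815
G1 X133.1187 Y25.6736
M5
G00 X164.6776 Y57.0419
M3 S576
G1 X154.3349 Y56.4053 F1586
G1 X156.4111 Y57.9283
G1 X165.6604 Y60.8239
G1 X176.8368 Y64.3048
M5
G00 X89.1841 Y150.0654
M3 S576
G1 X134.8612 Y150.0654 F1586
G1 X134.8612 Y51.5647
G1 X89.1841 Y51.5647
G1 X89.1841 Y150.0654
M5

Since the viewBox matches the mm dimensions, user units are millimetres directly. The only transform is the Y-flip y_m = 198.8272 − y_svg.

Shape 1 is a regular polygon drawn with `<polygon>`. Its stroke #ff00ff means score at S576, F1586. After flipping Y the toolpath is (286.1565,37.1157) → (291.1488,24.2956) → (278.3287,19.3033) → (273.3364,32.1234) → (286.1565,37.1157), returning to the start.

Shape 2 is a regular polygon drawn with `<polygon>`. Its stroke #ff00ff means score at S576, F1586. After flipping Y the toolpath is (133.1187,25.6736) → (129.5962,14.9883) → (122.1038,23.3815) → (133.1187,25.6736), returning to the start.

Shape 3 is a cubic bezier drawn with `<path>`. Its stroke #ff00ff means score at S576, F1586. After flipping Y the toolpath is (164.6776,57.0419) → (154.3349,56.4053) → (156.4111,57.9283) → (165.6604,60.8239) → (176.8368,64.3048).

Shape 4 is a rectangle drawn with `<rect>`. Its stroke #ff00ff means score at S576, F1586. After flipping Y the toolpath is (89.1841,150.0654) → (134.8612,150.0654) → (134.8612,51.5647) → (89.1841,51.5647) → (89.1841,150.0654), returning to the start.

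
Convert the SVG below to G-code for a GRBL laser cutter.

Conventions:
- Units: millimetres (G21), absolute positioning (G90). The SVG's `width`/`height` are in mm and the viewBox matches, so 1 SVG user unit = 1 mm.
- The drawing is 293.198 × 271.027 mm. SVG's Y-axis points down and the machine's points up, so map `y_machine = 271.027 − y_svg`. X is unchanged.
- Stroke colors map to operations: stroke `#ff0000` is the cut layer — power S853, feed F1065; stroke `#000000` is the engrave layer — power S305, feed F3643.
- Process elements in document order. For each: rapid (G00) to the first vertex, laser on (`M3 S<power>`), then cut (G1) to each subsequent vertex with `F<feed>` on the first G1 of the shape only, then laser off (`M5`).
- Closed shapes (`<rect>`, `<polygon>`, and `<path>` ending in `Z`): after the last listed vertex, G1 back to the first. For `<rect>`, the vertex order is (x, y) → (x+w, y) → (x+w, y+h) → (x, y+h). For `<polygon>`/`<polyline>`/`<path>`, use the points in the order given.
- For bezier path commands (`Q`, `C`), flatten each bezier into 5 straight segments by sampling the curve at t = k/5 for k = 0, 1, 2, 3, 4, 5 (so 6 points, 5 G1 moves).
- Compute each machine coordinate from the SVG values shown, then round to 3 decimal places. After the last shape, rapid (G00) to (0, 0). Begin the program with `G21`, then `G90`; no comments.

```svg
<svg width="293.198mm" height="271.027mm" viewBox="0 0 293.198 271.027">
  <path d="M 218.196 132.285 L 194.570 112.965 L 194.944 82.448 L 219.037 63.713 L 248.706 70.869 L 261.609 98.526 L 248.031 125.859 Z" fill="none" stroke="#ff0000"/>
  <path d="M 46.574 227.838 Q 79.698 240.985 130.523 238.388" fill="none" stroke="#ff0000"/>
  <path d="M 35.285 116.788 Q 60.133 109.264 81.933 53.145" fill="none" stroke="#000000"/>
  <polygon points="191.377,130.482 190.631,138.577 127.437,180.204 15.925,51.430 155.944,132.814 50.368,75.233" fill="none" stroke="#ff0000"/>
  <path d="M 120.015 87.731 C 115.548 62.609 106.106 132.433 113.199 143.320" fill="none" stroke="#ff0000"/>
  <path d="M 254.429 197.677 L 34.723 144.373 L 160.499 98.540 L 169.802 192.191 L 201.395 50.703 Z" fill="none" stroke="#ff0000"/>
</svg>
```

G21
G90
G00 X218.196 Y138.742
M3 S853
G1 X194.570 Y158.062 F1065
G1 X194.944 Y188.579
G1 X219.037 Y207.314
G1 X248.706 Y200.158
G1 X261.609 Y172.501
G1 X248.031 Y145.168
G1 X218.196 Y138.742
M5
G00 X46.574 Y43.189
M3 S853
G1 X60.532 Y38.560 F1065
G1 X75.905 Y35.190
G1 X92.695 Y33.080
G1 X110.901 Y32.230
G1 X130.523 Y32.639
M5
G00 X35.285 Y154.239
M3 S305
G1 X45.102 Y159.192 F3643
G1 X54.676 Y168.033
G1 X64.005 Y180.762
G1 X73.091 Y197.378
G1 X81.933 Y217.882
M5
G00 X191.377 Y140.545
M3 S853
G1 X190.631 Y132.450 F1065
G1 X127.437 Y90.823
G1 X15.925 Y219.597
G1 X155.944 Y138.213
G1 X50.368 Y195.794
G1 X191.377 Y140.545
M5
G00 X120.015 Y183.296
M3 S853
G1 X116.910 Y188.207 F1065
G1 X113.643 Y177.717
G1 X111.248 Y159.213
G1 X110.755 Y140.081
G1 X113.199 Y127.707
M5
G00 X254.429 Y73.350
M3 S853
G1 X34.723 Y126.654 F1065
G1 X160.499 Y172.487
G1 X169.802 Y78.836
G1 X201.395 Y220.324
G1 X254.429 Y73.350
M5
G00 X0.000 Y0.000

viewBox `0 0 293.198 271.027` with mm width/height → 1 unit = 1 mm. Flip: y_m = 271.027 − y_svg.

**Shape 1** — `<path>` regular polygon, stroke `#ff0000` → cut (S853, F1065). Machine vertices: (218.196,138.742) → (194.570,158.062) → (194.944,188.579) → (219.037,207.314) → (248.706,200.158) → (261.609,172.501) → (248.031,145.168) → (218.196,138.742). Closed: final G1 returns to the first vertex.

**Shape 2** — `<path>` quadratic bezier, stroke `#ff0000` → cut (S853, F1065). Control points (SVG): P0=(46.574,227.838), P1=(79.698,240.985), P2=(130.523,238.388); sampled at t=k/5. Machine vertices: (46.574,43.189) → (60.532,38.560) → (75.905,35.190) → (92.695,33.080) → (110.901,32.230) → (130.523,32.639). Open path.

**Shape 3** — `<path>` quadratic bezier, stroke `#000000` → engrave (S305, F3643). Control points (SVG): P0=(35.285,116.788), P1=(60.133,109.264), P2=(81.933,53.145); sampled at t=k/5. Machine vertices: (35.285,154.239) → (45.102,159.192) → (54.676,168.033) → (64.005,180.762) → (73.091,197.378) → (81.933,217.882). Open path.

**Shape 4** — `<polygon>` closed polygon, stroke `#ff0000` → cut (S853, F1065). Machine vertices: (191.377,140.545) → (190.631,132.450) → (127.437,90.823) → (15.925,219.597) → (155.944,138.213) → (50.368,195.794) → (191.377,140.545). Closed: final G1 returns to the first vertex.

**Shape 5** — `<path>` cubic bezier, stroke `#ff0000` → cut (S853, F1065). Control points (SVG): P0=(120.015,87.731), P1=(115.548,62.609), P2=(106.106,132.433), P3=(113.199,143.320); sampled at t=k/5. Machine vertices: (120.015,183.296) → (116.910,188.207) → (113.643,177.717) → (111.248,159.213) → (110.755,140.081) → (113.199,127.707). Open path.

**Shape 6** — `<path>` closed polygon, stroke `#ff0000` → cut (S853, F1065). Machine vertices: (254.429,73.350) → (34.723,126.654) → (160.499,172.487) → (169.802,78.836) → (201.395,220.324) → (254.429,73.350). Closed: final G1 returns to the first vertex.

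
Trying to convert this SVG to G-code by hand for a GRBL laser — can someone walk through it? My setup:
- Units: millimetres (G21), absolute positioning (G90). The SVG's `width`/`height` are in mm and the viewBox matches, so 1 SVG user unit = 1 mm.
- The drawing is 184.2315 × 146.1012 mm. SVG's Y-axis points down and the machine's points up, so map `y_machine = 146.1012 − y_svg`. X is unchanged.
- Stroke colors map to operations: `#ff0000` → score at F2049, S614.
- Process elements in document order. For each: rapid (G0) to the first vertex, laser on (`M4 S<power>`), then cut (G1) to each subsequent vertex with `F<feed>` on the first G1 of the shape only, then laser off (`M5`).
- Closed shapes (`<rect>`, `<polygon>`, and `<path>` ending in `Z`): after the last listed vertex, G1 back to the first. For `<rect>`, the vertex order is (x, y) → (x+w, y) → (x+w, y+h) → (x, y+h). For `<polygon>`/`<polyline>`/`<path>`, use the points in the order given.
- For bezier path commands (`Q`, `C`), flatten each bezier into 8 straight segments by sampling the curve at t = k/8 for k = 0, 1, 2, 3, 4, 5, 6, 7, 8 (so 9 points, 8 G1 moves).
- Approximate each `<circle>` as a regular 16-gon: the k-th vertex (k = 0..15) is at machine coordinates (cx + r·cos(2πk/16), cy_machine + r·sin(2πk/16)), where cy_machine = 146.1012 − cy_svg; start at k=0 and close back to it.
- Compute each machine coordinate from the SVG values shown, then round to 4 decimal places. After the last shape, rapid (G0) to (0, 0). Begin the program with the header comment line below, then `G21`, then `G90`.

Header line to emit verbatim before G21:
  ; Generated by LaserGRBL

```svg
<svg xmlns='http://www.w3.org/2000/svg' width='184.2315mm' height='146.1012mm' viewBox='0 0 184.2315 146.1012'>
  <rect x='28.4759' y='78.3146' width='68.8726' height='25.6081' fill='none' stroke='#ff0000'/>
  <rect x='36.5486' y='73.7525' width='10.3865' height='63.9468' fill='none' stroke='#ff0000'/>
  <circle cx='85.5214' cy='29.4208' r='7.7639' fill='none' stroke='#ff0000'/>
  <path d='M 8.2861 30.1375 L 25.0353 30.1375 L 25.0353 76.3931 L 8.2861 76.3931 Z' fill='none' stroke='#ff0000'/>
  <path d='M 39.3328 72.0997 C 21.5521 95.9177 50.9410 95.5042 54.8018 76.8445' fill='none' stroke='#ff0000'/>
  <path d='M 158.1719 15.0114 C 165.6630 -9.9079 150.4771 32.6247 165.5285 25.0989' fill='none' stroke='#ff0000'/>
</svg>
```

; Generated by LaserGRBL
G21
G90
G0 X28.4759 Y67.7866
M4 S614
G1 X97.3485 Y67.7866 F2049
G1 X97.3485 Y42.1785
G1 X28.4759 Y42.1785
G1 X28.4759 Y67.7866
M5
G0 X36.5486 Y72.3487
M4 S614
G1 X46.9351 Y72.3487 F2049
G1 X46.9351 Y8.4019
G1 X36.5486 Y8.4019
G1 X36.5486 Y72.3487
M5
G0 X93.2853 Y116.6804
M4 S614
G1 X92.6943 Y119.6515 F2049
G1 X91.0113 Y122.1703
G1 X88.4925 Y123.8533
G1 X85.5214 Y124.4443
G1 X82.5503 Y123.8533
G1 X80.0315 Y122.1703
G1 X78.3485 Y119.6515
G1 X77.7575 Y116.6804
G1 X78.3485 Y113.7093
G1 X80.0315 Y111.1905
G1 X82.5503 Y109.5075
G1 X85.5214 Y108.9165
G1 X88.4925 Y109.5075
G1 X91.0113 Y111.1905
G1 X92.6943 Y113.7093
G1 X93.2853 Y116.6804
M5
G0 X8.2861 Y115.9637
M4 S614
G1 X25.0353 Y115.9637 F2049
G1 X25.0353 Y69.7081
G1 X8.2861 Y69.7081
G1 X8.2861 Y115.9637
M5
G0 X39.3328 Y74.0015
M4 S614
G1 X34.7341 Y66.1939 F2049
G1 X33.7057 Y60.5879
G1 X35.3955 Y57.1133
G1 X38.9517 Y55.7000
G1 X43.5224 Y56.2778
G1 X48.2556 Y58.7766
G1 X52.2994 Y63.1263
G1 X54.8018 Y69.2567
M5
G0 X158.1719 Y131.0898
M4 S614
G1 X160.0214 Y137.5022 F2049
G1 X160.3651 Y138.9681
G1 X159.8229 Y136.8646
G1 X159.0151 Y132.5686
G1 X158.5616 Y127.4573
G1 X159.0827 Y122.9078
G1 X161.1983 Y120.2971
G1 X165.5285 Y121.0023
M5
G0 X0.0000 Y0.0000

1 u = 1 mm; y_m = 146.1012 − y.

[1] `<rect>` rectangle, #ff0000→score S614 F2049: (28.4759,67.7866) → (97.3485,67.7866) → (97.3485,42.1785) → (28.4759,42.1785) → (28.4759,67.7866) (closed)

[2] `<rect>` rectangle, #ff0000→score S614 F2049: (36.5486,72.3487) → (46.9351,72.3487) → (46.9351,8.4019) → (36.5486,8.4019) → (36.5486,72.3487) (closed)

[3] `<circle>` circle, #ff0000→score S614 F2049: (93.2853,116.6804) → (92.6943,119.6515) → (91.0113,122.1703) → (88.4925,123.8533) → (85.5214,124.4443) → (82.5503,123.8533) → (80.0315,122.1703) → (78.3485,119.6515) → (77.7575,116.6804) → (78.3485,113.7093) → (80.0315,111.1905) → (82.5503,109.5075) → (85.5214,108.9165) → (88.4925,109.5075) → (91.0113,111.1905) → (92.6943,113.7093) → (93.2853,116.6804) (closed)

[4] `<path>` rectangle, #ff0000→score S614 F2049: (8.2861,115.9637) → (25.0353,115.9637) → (25.0353,69.7081) → (8.2861,69.7081) → (8.2861,115.9637) (closed)

[5] `<path>` cubic bezier, #ff0000→score S614 F2049: (39.3328,74.0015) → (34.7341,66.1939) → (33.7057,60.5879) → (35.3955,57.1133) → (38.9517,55.7000) → (43.5224,56.2778) → (48.2556,58.7766) → (52.2994,63.1263) → (54.8018,69.2567)

[6] `<path>` cubic bezier, #ff0000→score S614 F2049: (158.1719,131.0898) → (160.0214,137.5022) → (160.3651,138.9681) → (159.8229,136.8646) → (159.0151,132.5686) → (158.5616,127.4573) → (159.0827,122.9078) → (161.1983,120.2971) → (165.5285,121.0023)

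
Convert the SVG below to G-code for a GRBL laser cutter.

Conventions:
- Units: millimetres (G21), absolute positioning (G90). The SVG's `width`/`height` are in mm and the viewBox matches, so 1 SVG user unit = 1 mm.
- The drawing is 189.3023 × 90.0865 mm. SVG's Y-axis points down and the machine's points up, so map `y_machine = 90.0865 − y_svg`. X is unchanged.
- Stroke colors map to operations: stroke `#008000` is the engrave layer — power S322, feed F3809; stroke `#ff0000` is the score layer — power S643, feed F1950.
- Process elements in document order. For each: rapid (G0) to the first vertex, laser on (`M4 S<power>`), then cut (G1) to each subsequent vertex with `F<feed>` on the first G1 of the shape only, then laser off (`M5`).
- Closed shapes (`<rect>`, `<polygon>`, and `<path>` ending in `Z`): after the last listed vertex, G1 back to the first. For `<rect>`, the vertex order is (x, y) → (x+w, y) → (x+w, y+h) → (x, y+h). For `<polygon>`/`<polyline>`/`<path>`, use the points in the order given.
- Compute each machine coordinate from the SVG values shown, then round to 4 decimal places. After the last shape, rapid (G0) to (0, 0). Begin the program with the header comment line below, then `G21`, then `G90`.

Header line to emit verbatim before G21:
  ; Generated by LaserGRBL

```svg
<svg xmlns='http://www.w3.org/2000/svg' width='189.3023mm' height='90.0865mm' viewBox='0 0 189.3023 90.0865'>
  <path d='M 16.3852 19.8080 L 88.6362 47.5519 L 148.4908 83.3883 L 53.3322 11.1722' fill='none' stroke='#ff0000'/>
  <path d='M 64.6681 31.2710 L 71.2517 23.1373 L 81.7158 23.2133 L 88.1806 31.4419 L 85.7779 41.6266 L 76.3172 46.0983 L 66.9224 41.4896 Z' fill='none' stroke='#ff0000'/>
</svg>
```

; Generated by LaserGRBL
G21
G90
G0 X16.3852 Y70.2785
M4 S643
G1 X88.6362 Y42.5346 F1950
G1 X148.4908 Y6.6982
G1 X53.3322 Y78.9143
M5
G0 X64.6681 Y58.8155
M4 S643
G1 X71.2517 Y66.9492 F1950
G1 X81.7158 Y66.8732
G1 X88.1806 Y58.6446
G1 X85.7779 Y48.4599
G1 X76.3172 Y43.9882
G1 X66.9224 Y48.5969
G1 X64.6681 Y58.8155
M5
G0 X0.0000 Y0.0000

1 u = 1 mm; y_m = 90.0865 − y.

[1] `<path>` open polyline, #ff0000→score S643 F1950: (16.3852,70.2785) → (88.6362,42.5346) → (148.4908,6.6982) → (53.3322,78.9143)

[2] `<path>` regular polygon, #ff0000→score S643 F1950: (64.6681,58.8155) → (71.2517,66.9492) → (81.7158,66.8732) → (88.1806,58.6446) → (85.7779,48.4599) → (76.3172,43.9882) → (66.9224,48.5969) → (64.6681,58.8155) (closed)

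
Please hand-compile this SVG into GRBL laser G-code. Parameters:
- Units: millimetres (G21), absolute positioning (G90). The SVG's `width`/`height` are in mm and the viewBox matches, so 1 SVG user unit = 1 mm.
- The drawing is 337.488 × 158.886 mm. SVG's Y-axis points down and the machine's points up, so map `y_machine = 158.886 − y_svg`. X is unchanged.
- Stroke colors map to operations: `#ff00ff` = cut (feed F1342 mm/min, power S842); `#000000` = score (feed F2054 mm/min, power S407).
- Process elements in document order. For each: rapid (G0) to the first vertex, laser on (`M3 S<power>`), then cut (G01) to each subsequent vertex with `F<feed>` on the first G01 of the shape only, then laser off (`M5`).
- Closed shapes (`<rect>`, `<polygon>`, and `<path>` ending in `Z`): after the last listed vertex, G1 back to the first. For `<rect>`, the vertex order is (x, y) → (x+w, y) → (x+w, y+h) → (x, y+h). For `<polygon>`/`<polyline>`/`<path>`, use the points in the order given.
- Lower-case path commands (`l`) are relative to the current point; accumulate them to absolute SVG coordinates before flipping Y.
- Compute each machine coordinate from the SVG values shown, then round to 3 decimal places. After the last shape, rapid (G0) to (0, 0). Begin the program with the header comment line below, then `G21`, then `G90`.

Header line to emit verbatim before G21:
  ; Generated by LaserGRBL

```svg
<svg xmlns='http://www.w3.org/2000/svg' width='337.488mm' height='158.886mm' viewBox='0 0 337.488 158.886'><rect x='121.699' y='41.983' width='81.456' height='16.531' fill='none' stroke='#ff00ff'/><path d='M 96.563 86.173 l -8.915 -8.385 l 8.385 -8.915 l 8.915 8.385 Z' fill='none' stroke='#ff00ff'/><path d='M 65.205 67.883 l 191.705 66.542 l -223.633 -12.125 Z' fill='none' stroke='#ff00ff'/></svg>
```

Since the viewBox matches the mm dimensions, user units are millimetres directly. The only transform is the Y-flip y_m = 158.886 − y_svg.

Shape 1 is a rectangle drawn with `<rect>`. Its stroke #ff00ff means cut at S842, F1342. After flipping Y the toolpath is (121.699,116.903) → (203.155,116.903) → (203.155,100.372) → (121.699,100.372) → (121.699,116.903), returning to the start.

Shape 2 is a regular polygon drawn with `<path>`. Its stroke #ff00ff means cut at S842, F1342. After flipping Y the toolpath is (96.563,72.713) → (87.648,81.098) → (96.033,90.013) → (104.948,81.628) → (96.563,72.713), returning to the start.

Shape 3 is a closed polygon drawn with `<path>`. Its stroke #ff00ff means cut at S842, F1342. After flipping Y the toolpath is (65.205,91.003) → (256.910,24.461) → (33.277,36.586) → (65.205,91.003), returning to the start.

; Generated by LaserGRBL
G21
G90
G0 X121.699 Y116.903
M3 S842
G01 X203.155 Y116.903 F1342
G01 X203.155 Y100.372
G01 X121.699 Y100.372
G01 X121.699 Y116.903
M5
G0 X96.563 Y72.713
M3 S842
G01 X87.648 Y81.098 F1342
G01 X96.033 Y90.013
G01 X104.948 Y81.628
G01 X96.563 Y72.713
M5
G0 X65.205 Y91.003
M3 S842
G01 X256.910 Y24.461 F1342
G01 X33.277 Y36.586
G01 X65.205 Y91.003
M5
G0 X0.000 Y0.000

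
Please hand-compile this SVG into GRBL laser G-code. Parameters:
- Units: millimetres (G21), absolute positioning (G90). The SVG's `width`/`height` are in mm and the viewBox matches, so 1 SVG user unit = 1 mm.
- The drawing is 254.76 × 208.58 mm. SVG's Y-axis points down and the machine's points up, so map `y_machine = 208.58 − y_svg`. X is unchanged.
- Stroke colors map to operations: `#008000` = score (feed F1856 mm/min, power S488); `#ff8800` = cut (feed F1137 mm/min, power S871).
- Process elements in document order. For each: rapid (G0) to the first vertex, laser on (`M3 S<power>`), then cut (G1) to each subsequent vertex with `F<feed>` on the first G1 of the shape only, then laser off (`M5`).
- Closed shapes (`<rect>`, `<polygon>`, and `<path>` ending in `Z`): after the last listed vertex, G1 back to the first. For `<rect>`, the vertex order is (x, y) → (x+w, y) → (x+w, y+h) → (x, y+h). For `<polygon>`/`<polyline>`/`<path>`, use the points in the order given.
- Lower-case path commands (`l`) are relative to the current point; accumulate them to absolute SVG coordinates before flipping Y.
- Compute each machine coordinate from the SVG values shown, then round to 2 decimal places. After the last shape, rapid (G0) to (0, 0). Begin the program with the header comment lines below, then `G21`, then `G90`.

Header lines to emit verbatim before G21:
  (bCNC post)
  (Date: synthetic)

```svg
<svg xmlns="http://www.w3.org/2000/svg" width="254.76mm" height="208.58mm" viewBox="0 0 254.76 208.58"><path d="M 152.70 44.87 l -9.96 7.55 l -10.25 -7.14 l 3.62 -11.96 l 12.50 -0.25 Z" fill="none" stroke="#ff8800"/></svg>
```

Since the viewBox matches the mm dimensions, user units are millimetres directly. The only transform is the Y-flip y_m = 208.58 − y_svg.

Shape 1 is a regular polygon drawn with `<path>`. Its stroke #ff8800 means cut at S871, F1137. After flipping Y the toolpath is (152.70,163.71) → (142.74,156.16) → (132.49,163.30) → (136.11,175.26) → (148.61,175.51) → (152.70,163.71), returning to the start.

(bCNC post)
(Date: synthetic)
G21
G90
G0 X152.70 Y163.71
M3 S871
G1 X142.74 Y156.16 F1137
G1 X132.49 Y163.30
G1 X136.11 Y175.26
G1 X148.61 Y175.51
G1 X152.70 Y163.71
M5
G0 X0.00 Y0.00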